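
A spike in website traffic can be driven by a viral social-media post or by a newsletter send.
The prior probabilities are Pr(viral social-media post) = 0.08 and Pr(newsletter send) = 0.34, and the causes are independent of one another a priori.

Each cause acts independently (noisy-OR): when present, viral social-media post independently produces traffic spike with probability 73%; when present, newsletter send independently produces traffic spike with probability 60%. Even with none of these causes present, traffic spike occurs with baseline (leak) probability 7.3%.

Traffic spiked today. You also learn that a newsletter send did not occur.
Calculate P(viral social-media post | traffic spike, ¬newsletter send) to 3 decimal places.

Under noisy-OR, P(traffic spike | causes) = 1 − (1−0.073)·∏(1−qᵢ) over the active causes.
By total probability over both values of viral social-media post:
  P(traffic spike | ¬newsletter send) = 0.073×0.92 + 0.74971×0.08
        = 0.067160 + 0.059977 = 0.127137
Configurations with viral social-media post contribute 0.059977, so
  P(viral social-media post | traffic spike, ¬newsletter send) = 0.059977 / 0.127137 ≈ 0.472

P(viral social-media post | traffic spike, ¬newsletter send) ≈ 0.472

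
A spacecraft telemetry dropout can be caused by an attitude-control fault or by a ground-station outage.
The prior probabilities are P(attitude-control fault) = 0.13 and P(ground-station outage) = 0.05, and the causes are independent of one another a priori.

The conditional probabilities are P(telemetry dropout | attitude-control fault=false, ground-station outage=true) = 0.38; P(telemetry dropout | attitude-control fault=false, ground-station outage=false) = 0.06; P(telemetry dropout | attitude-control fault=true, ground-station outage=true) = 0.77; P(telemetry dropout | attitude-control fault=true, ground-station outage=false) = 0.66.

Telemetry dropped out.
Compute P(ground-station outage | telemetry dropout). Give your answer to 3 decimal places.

P(ground-station outage | telemetry dropout) ≈ 0.141

Enumerate the 4 (attitude-control fault, ground-station outage) configurations and weight by the priors:
  P(telemetry dropout) = 0.06·0.87·0.95 + 0.38·0.87·0.05 + 0.66·0.13·0.95 + 0.77·0.13·0.05
        = 0.049590 + 0.016530 + 0.081510 + 0.005005 = 0.152635
The terms with ground-station outage present sum to 0.021535, so
  P(ground-station outage | telemetry dropout) = 0.021535 / 0.152635 ≈ 0.141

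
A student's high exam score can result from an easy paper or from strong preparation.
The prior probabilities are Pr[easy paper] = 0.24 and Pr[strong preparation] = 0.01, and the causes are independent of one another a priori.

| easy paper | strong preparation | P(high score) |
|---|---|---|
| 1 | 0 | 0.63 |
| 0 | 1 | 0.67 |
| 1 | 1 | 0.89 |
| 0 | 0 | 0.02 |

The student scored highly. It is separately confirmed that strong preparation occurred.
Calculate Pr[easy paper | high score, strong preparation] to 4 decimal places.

Pr[easy paper | high score, strong preparation] ≈ 0.2955

Weight on easy paper=true, given the evidence: 0.89×0.24 = 0.213600
Normalizer over all consistent configurations: 0.67×0.76 + 0.89×0.24 = 0.722800
P(easy paper | high score, strong preparation) = 0.213600/0.722800 ≈ 0.2955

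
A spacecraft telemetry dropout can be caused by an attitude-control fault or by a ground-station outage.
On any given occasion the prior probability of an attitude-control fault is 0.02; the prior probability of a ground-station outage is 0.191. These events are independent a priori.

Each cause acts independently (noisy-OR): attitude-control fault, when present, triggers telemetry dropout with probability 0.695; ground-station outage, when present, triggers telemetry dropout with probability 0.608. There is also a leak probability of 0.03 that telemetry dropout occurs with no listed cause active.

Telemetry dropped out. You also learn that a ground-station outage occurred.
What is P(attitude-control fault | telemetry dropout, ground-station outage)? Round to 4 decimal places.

P(attitude-control fault | telemetry dropout, ground-station outage) ≈ 0.0283

Under noisy-OR, P(telemetry dropout | causes) = 1 − (1−0.03)·∏(1−qᵢ) over the active causes.
P(telemetry dropout | ground-station outage) = 0.61976×0.98 + 0.884027×0.02 = 0.607365 + 0.017681 = 0.625046
Restricting to configurations with attitude-control fault present: 0.884027×0.02 = 0.017681.
So P(attitude-control fault | telemetry dropout, ground-station outage) = 0.017681/0.625046 ≈ 0.0283.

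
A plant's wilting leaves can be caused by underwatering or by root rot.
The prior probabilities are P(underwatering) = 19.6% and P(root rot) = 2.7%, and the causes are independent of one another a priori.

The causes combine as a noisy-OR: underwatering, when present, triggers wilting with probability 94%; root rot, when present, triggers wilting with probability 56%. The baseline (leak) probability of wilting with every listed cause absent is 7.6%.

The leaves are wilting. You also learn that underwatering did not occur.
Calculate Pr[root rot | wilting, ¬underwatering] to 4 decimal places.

Pr[root rot | wilting, ¬underwatering] ≈ 0.1781

Under noisy-OR, P(wilting | causes) = 1 − (1−0.076)·∏(1−qᵢ) over the active causes.
Enumerate both values of root rot and weight by the priors:
  P(wilting | ¬underwatering) = 0.076×0.973 + 0.59344×0.027
        = 0.073948 + 0.016023 = 0.089971
The terms with root rot present sum to 0.016023, so
  P(root rot | wilting, ¬underwatering) = 0.016023 / 0.089971 ≈ 0.1781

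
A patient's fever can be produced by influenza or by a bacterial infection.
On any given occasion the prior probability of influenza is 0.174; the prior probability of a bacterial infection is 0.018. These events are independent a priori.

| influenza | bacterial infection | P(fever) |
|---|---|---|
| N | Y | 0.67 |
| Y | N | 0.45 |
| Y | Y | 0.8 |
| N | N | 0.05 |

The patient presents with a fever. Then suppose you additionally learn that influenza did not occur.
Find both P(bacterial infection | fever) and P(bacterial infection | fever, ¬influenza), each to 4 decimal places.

P(fever) = 0.05*0.826*0.982 + 0.67*0.826*0.018 + 0.45*0.174*0.982 + 0.8*0.174*0.018 = 0.040557 + 0.009962 + 0.076891 + 0.002506 = 0.129916
Of this, 0.012468 comes from 0.009962 + 0.002506 (the bacterial infection=true cases).
Hence the posterior is 0.012468/0.129916 ≈ 0.0960.

With the extra evidence:
Weight on bacterial infection=true, given the evidence: 0.67·0.018 = 0.012060
Normalizer over all consistent configurations: 0.05·0.982 + 0.67·0.018 = 0.061160
Posterior = 0.012060 / 0.061160 ≈ 0.1972
With influenza excluded, bacterial infection must carry more of the explanatory weight for the fever.

P(bacterial infection | fever) ≈ 0.0960; P(bacterial infection | fever, ¬influenza) ≈ 0.1972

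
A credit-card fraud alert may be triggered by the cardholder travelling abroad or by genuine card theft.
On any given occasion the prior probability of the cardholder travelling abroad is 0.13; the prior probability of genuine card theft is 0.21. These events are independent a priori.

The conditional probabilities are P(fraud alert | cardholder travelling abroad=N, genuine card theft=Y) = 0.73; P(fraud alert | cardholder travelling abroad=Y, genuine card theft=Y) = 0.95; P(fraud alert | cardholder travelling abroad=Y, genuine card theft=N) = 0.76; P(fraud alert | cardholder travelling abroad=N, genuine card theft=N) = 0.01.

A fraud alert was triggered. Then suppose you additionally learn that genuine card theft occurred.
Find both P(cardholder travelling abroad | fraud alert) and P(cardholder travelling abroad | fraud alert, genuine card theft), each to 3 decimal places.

P(cardholder travelling abroad | fraud alert) ≈ 0.426; P(cardholder travelling abroad | fraud alert, genuine card theft) ≈ 0.163

Sum P(fraud alert|·) weighted by the priors over the 4 (cardholder travelling abroad, genuine card theft) configurations:
  P(fraud alert) = 0.01×0.87×0.79 + 0.73×0.87×0.21 + 0.76×0.13×0.79 + 0.95×0.13×0.21
        = 0.006873 + 0.133371 + 0.078052 + 0.025935 = 0.244231
Configurations with cardholder travelling abroad contribute 0.103987, so
  P(cardholder travelling abroad | fraud alert) = 0.103987 / 0.244231 ≈ 0.426

Now also conditioning on genuine card theft=true:
By total probability over both values of cardholder travelling abroad:
  P(fraud alert | genuine card theft) = 0.73·0.87 + 0.95·0.13
        = 0.635100 + 0.123500 = 0.758600
The terms with cardholder travelling abroad present sum to 0.123500, so
  P(cardholder travelling abroad | fraud alert, genuine card theft) = 0.123500 / 0.758600 ≈ 0.163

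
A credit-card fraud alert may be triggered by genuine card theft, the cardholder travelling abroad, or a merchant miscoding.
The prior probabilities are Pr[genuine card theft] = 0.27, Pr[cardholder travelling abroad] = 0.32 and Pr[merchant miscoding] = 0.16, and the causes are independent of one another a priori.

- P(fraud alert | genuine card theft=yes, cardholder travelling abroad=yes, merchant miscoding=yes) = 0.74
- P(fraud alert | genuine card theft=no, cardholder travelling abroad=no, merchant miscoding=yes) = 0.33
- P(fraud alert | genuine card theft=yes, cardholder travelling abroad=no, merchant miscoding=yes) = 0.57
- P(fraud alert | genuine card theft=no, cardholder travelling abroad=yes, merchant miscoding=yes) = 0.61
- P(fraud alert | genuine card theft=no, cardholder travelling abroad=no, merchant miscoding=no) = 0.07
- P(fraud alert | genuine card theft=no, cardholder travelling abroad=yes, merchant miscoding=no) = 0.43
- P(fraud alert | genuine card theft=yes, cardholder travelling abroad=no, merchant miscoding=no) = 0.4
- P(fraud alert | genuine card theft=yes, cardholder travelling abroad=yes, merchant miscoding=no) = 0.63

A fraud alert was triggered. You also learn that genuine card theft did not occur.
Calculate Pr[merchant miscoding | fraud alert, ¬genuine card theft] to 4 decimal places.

Numerator (weight on configurations with merchant miscoding): 0.035904 + 0.031232 = 0.067136
The normalizing constant is 0.07×0.68×0.84 + 0.33×0.68×0.16 + 0.43×0.32×0.84 + 0.61×0.32×0.16 = 0.222704
P(merchant miscoding | fraud alert, ¬genuine card theft) = 0.067136/0.222704 ≈ 0.3015

Pr[merchant miscoding | fraud alert, ¬genuine card theft] ≈ 0.3015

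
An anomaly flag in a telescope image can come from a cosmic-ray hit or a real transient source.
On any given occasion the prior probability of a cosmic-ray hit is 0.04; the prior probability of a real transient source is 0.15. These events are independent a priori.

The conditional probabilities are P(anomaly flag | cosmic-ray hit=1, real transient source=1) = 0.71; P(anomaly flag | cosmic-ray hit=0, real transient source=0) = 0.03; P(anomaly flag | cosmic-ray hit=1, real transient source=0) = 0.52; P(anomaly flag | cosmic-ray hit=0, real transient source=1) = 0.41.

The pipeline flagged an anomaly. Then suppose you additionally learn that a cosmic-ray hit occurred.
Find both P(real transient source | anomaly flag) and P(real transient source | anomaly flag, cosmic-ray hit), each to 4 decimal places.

By total probability over the 4 (cosmic-ray hit, real transient source) configurations:
  P(anomaly flag) = 0.03*0.96*0.85 + 0.41*0.96*0.15 + 0.52*0.04*0.85 + 0.71*0.04*0.15
        = 0.024480 + 0.059040 + 0.017680 + 0.004260 = 0.105460
Configurations with real transient source contribute 0.063300, so
  P(real transient source | anomaly flag) = 0.063300 / 0.105460 ≈ 0.6002

With the extra evidence:
P(anomaly flag | cosmic-ray hit) = 0.52×0.85 + 0.71×0.15 = 0.442000 + 0.106500 = 0.548500
Restricting to configurations with real transient source present: 0.71×0.15 = 0.106500.
Hence the posterior is 0.106500/0.548500 ≈ 0.1942.
— cosmic-ray hit explains away the evidence for real transient source.

P(real transient source | anomaly flag) ≈ 0.6002; P(real transient source | anomaly flag, cosmic-ray hit) ≈ 0.1942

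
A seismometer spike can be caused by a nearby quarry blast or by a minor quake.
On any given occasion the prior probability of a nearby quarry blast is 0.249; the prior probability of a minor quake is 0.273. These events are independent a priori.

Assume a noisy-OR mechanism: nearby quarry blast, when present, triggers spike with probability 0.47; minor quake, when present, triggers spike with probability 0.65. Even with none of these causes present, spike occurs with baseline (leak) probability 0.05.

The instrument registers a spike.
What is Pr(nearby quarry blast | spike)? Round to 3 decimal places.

Pr(nearby quarry blast | spike) ≈ 0.471

Under noisy-OR, P(spike | causes) = 1 − (1−0.05)·∏(1−qᵢ) over the active causes.
For the numerator, keep only nearby quarry blast=true terms: 0.089878 + 0.055998 = 0.145876
Normalizer over all consistent configurations: 0.05·0.751·0.727 + 0.6675·0.751·0.273 + 0.4965·0.249·0.727 + 0.823775·0.249·0.273 = 0.310028
P(nearby quarry blast | spike) = 0.145876/0.310028 ≈ 0.471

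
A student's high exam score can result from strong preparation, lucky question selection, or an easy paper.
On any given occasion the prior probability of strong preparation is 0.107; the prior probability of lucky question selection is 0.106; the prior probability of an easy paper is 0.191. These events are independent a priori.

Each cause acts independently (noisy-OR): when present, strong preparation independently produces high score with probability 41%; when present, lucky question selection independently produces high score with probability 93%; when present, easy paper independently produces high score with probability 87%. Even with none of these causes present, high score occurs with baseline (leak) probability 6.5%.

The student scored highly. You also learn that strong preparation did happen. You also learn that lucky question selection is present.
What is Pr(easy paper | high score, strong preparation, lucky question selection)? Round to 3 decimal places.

Under noisy-OR, P(high score | causes) = 1 − (1−0.065)·∏(1−qᵢ) over the active causes.
For the numerator, keep only easy paper=true terms: 0.99498·0.191 = 0.190041
The normalizing constant is 0.961384·0.809 + 0.99498·0.191 = 0.967801
P(easy paper | high score, strong preparation, lucky question selection) = 0.190041/0.967801 ≈ 0.196

Pr(easy paper | high score, strong preparation, lucky question selection) ≈ 0.196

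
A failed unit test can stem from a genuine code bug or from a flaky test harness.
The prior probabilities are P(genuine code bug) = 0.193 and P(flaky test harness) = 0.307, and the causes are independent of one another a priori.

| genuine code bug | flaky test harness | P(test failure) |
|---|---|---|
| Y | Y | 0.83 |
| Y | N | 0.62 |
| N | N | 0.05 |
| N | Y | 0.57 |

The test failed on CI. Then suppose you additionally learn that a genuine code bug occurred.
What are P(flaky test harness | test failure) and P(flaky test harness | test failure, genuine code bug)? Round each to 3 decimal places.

P(flaky test harness | test failure) ≈ 0.632; P(flaky test harness | test failure, genuine code bug) ≈ 0.372

Sum P(test failure|·) weighted by the priors over the 4 (genuine code bug, flaky test harness) configurations:
  P(test failure) = 0.05×0.807×0.693 + 0.57×0.807×0.307 + 0.62×0.193×0.693 + 0.83×0.193×0.307
        = 0.027963 + 0.141217 + 0.082924 + 0.049178 = 0.301282
The terms with flaky test harness present sum to 0.190395, so
  P(flaky test harness | test failure) = 0.190395 / 0.301282 ≈ 0.632

Now condition on the additional information:
For the numerator, keep only flaky test harness=true terms: 0.83·0.307 = 0.254810
The normalizing constant is 0.62·0.693 + 0.83·0.307 = 0.684470
P(flaky test harness | test failure, genuine code bug) = 0.254810/0.684470 ≈ 0.372
Conditioning on genuine code bug lowers the posterior on flaky test harness: the classic explaining-away effect in a common-effect structure.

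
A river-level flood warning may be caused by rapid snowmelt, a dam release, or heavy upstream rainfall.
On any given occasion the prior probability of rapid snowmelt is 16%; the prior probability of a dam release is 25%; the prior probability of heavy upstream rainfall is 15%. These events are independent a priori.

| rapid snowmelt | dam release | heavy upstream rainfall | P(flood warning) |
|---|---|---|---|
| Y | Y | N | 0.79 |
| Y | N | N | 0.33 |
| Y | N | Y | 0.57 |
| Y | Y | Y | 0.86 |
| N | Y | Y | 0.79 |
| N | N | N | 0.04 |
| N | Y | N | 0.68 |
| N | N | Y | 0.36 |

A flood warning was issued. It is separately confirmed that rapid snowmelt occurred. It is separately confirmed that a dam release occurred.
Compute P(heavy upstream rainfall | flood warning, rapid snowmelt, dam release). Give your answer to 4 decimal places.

P(heavy upstream rainfall | flood warning, rapid snowmelt, dam release) ≈ 0.1611

P(flood warning | rapid snowmelt, dam release) = 0.79×0.85 + 0.86×0.15 = 0.671500 + 0.129000 = 0.800500
The heavy upstream rainfall-present share is 0.86×0.15 = 0.129000.
So P(heavy upstream rainfall | flood warning, rapid snowmelt, dam release) = 0.129000/0.800500 ≈ 0.1611.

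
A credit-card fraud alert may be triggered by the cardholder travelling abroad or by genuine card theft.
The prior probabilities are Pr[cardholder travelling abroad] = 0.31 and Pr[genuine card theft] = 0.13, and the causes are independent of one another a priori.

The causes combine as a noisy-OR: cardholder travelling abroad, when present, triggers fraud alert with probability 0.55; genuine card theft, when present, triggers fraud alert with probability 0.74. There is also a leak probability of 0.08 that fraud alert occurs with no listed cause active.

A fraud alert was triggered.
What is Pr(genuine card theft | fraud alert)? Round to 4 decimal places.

Pr(genuine card theft | fraud alert) ≈ 0.3359

Under noisy-OR, P(fraud alert | causes) = 1 − (1−0.08)·∏(1−qᵢ) over the active causes.
By total probability over the 4 (cardholder travelling abroad, genuine card theft) configurations:
  P(fraud alert) = 0.08×0.69×0.87 + 0.7608×0.69×0.13 + 0.586×0.31×0.87 + 0.89236×0.31×0.13
        = 0.048024 + 0.068244 + 0.158044 + 0.035962 = 0.310274
Configurations with genuine card theft contribute 0.104206, so
  P(genuine card theft | fraud alert) = 0.104206 / 0.310274 ≈ 0.3359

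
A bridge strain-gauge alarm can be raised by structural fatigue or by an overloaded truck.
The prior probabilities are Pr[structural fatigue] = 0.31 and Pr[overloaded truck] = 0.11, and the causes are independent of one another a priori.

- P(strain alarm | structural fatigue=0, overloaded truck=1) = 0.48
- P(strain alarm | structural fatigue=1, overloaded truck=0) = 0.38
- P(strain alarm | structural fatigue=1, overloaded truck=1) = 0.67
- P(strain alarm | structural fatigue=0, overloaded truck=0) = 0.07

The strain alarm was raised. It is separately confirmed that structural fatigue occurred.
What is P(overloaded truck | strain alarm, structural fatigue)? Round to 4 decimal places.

P(overloaded truck | strain alarm, structural fatigue) ≈ 0.1789

For the numerator, keep only overloaded truck=true terms: 0.67×0.11 = 0.073700
Normalizer over all consistent configurations: 0.38×0.89 + 0.67×0.11 = 0.411900
P(overloaded truck | strain alarm, structural fatigue) = 0.073700/0.411900 ≈ 0.1789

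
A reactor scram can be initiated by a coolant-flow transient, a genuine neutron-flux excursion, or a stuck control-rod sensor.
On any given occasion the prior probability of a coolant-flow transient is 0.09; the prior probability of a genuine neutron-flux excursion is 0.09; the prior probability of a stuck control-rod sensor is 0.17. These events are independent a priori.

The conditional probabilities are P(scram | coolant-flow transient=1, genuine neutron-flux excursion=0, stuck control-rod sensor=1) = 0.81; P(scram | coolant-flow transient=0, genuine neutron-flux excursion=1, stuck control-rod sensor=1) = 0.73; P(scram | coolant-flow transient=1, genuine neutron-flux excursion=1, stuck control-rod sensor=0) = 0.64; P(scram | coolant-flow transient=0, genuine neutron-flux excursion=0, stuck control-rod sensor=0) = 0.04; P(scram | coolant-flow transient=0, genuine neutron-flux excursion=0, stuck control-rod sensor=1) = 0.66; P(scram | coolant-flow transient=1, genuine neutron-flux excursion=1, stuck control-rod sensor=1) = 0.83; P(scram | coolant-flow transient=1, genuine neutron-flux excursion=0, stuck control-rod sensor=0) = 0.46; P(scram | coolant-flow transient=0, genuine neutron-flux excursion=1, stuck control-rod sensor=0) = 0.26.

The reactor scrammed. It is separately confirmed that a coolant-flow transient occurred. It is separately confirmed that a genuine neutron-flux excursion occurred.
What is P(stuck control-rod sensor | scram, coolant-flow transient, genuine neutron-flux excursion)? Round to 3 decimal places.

P(stuck control-rod sensor | scram, coolant-flow transient, genuine neutron-flux excursion) ≈ 0.210

Weight on stuck control-rod sensor=true, given the evidence: 0.83·0.17 = 0.141100
The normalizing constant is 0.64·0.83 + 0.83·0.17 = 0.672300
Posterior = 0.141100 / 0.672300 ≈ 0.210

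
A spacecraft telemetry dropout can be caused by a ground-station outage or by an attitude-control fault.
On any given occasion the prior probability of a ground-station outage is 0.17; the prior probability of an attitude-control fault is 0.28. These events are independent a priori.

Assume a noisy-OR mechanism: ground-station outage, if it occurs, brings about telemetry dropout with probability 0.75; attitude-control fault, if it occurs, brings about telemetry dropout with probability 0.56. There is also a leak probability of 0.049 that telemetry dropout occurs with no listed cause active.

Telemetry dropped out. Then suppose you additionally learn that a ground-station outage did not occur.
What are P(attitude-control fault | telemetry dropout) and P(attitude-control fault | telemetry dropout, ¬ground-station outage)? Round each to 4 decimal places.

Under noisy-OR, P(telemetry dropout | causes) = 1 − (1−0.049)·∏(1−qᵢ) over the active causes.
P(telemetry dropout) = 0.049·0.83·0.72 + 0.58156·0.83·0.28 + 0.76225·0.17·0.72 + 0.89539·0.17·0.28 = 0.029282 + 0.135155 + 0.093299 + 0.042621 = 0.300357
Of this, 0.177776 comes from 0.135155 + 0.042621 (the attitude-control fault=true cases).
So P(attitude-control fault | telemetry dropout) = 0.177776/0.300357 ≈ 0.5919.

Now also conditioning on ground-station outage≠true:
P(telemetry dropout | ¬ground-station outage) = 0.049×0.72 + 0.58156×0.28 = 0.035280 + 0.162837 = 0.198117
Restricting to configurations with attitude-control fault present: 0.58156×0.28 = 0.162837.
So P(attitude-control fault | telemetry dropout, ¬ground-station outage) = 0.162837/0.198117 ≈ 0.8219.
With ground-station outage excluded, attitude-control fault must carry more of the explanatory weight for the telemetry dropout.

P(attitude-control fault | telemetry dropout) ≈ 0.5919; P(attitude-control fault | telemetry dropout, ¬ground-station outage) ≈ 0.8219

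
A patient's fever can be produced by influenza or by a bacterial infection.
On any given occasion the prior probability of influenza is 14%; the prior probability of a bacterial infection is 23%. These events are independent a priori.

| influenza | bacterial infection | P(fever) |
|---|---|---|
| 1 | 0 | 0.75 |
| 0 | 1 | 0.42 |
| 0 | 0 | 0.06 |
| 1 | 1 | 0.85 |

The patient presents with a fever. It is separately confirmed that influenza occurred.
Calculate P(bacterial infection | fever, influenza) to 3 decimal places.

P(bacterial infection | fever, influenza) ≈ 0.253

Weight on bacterial infection=true, given the evidence: 0.85·0.23 = 0.195500
Normalizer over all consistent configurations: 0.75·0.77 + 0.85·0.23 = 0.773000
P(bacterial infection | fever, influenza) = 0.195500/0.773000 ≈ 0.253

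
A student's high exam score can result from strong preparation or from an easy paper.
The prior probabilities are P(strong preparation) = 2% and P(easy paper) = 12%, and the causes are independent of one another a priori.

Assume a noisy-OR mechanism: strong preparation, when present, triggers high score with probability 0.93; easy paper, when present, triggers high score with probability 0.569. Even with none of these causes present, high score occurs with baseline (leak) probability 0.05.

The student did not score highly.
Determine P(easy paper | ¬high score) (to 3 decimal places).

Under noisy-OR, P(high score | causes) = 1 − (1−0.05)·∏(1−qᵢ) over the active causes.
P(¬high score) = 0.95*0.98*0.88 + 0.40945*0.98*0.12 + 0.0665*0.02*0.88 + 0.028662*0.02*0.12 = 0.819280 + 0.048151 + 0.001170 + 0.000069 = 0.868670
Restricting to configurations with easy paper present: 0.048151 + 0.000069 = 0.048220.
P(easy paper | ¬high score) = 0.048220 / 0.868670 ≈ 0.056

P(easy paper | ¬high score) ≈ 0.056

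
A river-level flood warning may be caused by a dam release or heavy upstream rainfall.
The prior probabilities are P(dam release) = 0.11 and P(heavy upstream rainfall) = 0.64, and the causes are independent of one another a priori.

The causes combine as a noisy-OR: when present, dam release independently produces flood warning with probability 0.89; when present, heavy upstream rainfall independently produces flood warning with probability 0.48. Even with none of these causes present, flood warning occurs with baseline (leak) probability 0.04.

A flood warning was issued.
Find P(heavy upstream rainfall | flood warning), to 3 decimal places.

Under noisy-OR, P(flood warning | causes) = 1 − (1−0.04)·∏(1−qᵢ) over the active causes.
By total probability over the 4 (dam release, heavy upstream rainfall) configurations:
  P(flood warning) = 0.04×0.89×0.36 + 0.5008×0.89×0.64 + 0.8944×0.11×0.36 + 0.945088×0.11×0.64
        = 0.012816 + 0.285256 + 0.035418 + 0.066534 = 0.400024
The terms with heavy upstream rainfall present sum to 0.351790, so
  P(heavy upstream rainfall | flood warning) = 0.351790 / 0.400024 ≈ 0.879

P(heavy upstream rainfall | flood warning) ≈ 0.879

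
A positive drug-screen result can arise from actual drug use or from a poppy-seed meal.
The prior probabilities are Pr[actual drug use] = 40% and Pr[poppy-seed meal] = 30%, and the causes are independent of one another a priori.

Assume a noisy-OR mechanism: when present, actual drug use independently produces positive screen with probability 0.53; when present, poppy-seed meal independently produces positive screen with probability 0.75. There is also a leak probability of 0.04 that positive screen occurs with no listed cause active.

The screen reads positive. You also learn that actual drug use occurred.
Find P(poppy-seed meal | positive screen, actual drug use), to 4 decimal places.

P(poppy-seed meal | positive screen, actual drug use) ≈ 0.4093

Under noisy-OR, P(positive screen | causes) = 1 − (1−0.04)·∏(1−qᵢ) over the active causes.
Sum P(positive screen|·) weighted by the priors over both values of poppy-seed meal:
  P(positive screen | actual drug use) = 0.5488·0.7 + 0.8872·0.3
        = 0.384160 + 0.266160 = 0.650320
The terms with poppy-seed meal present sum to 0.266160, so
  P(poppy-seed meal | positive screen, actual drug use) = 0.266160 / 0.650320 ≈ 0.4093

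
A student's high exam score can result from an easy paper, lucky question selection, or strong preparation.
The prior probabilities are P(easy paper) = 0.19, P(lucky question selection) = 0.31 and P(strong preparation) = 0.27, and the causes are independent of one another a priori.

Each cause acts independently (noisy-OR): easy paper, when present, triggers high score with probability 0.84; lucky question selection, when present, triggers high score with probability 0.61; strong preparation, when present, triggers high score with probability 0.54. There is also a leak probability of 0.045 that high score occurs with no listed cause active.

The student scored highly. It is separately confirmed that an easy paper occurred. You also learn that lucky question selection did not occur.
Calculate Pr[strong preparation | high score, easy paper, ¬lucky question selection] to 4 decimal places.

Under noisy-OR, P(high score | causes) = 1 − (1−0.045)·∏(1−qᵢ) over the active causes.
By total probability over both values of strong preparation:
  P(high score | easy paper, ¬lucky question selection) = 0.8472·0.73 + 0.929712·0.27
        = 0.618456 + 0.251022 = 0.869478
Keeping only the strong preparation-present terms gives 0.251022, so
  P(strong preparation | high score, easy paper, ¬lucky question selection) = 0.251022 / 0.869478 ≈ 0.2887

Pr[strong preparation | high score, easy paper, ¬lucky question selection] ≈ 0.2887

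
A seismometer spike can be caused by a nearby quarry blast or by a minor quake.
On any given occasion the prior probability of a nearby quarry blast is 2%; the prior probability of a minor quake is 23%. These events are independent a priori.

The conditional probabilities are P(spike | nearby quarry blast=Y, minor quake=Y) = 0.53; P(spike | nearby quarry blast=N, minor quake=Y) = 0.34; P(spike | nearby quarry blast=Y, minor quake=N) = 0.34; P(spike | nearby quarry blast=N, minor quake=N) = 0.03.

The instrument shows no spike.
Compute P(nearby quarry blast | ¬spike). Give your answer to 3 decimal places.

By total probability over the 4 (nearby quarry blast, minor quake) configurations:
  P(¬spike) = 0.97·0.98·0.77 + 0.66·0.98·0.23 + 0.66·0.02·0.77 + 0.47·0.02·0.23
        = 0.731962 + 0.148764 + 0.010164 + 0.002162 = 0.893052
The terms with nearby quarry blast present sum to 0.012326, so
  P(nearby quarry blast | ¬spike) = 0.012326 / 0.893052 ≈ 0.014

P(nearby quarry blast | ¬spike) ≈ 0.014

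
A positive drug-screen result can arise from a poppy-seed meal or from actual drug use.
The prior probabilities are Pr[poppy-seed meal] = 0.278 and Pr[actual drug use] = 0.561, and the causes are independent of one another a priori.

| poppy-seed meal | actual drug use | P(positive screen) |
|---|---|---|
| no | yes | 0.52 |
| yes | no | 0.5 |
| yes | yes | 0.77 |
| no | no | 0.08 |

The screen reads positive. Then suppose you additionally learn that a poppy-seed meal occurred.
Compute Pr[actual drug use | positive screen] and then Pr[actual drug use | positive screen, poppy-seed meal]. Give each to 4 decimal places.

Sum P(positive screen|·) weighted by the priors over the 4 (poppy-seed meal, actual drug use) configurations:
  P(positive screen) = 0.08*0.722*0.439 + 0.52*0.722*0.561 + 0.5*0.278*0.439 + 0.77*0.278*0.561
        = 0.025357 + 0.210622 + 0.061021 + 0.120088 = 0.417088
The terms with actual drug use present sum to 0.330710, so
  P(actual drug use | positive screen) = 0.330710 / 0.417088 ≈ 0.7929

With the extra evidence:
P(positive screen | poppy-seed meal) = 0.5·0.439 + 0.77·0.561 = 0.219500 + 0.431970 = 0.651470
Of this, 0.431970 comes from 0.77·0.561 (the actual drug use=true cases).
So P(actual drug use | positive screen, poppy-seed meal) = 0.431970/0.651470 ≈ 0.6631.
This is intercausal reasoning (explaining away): once poppy-seed meal accounts for the positive screen, actual drug use becomes less likely.

Pr[actual drug use | positive screen] ≈ 0.7929; Pr[actual drug use | positive screen, poppy-seed meal] ≈ 0.6631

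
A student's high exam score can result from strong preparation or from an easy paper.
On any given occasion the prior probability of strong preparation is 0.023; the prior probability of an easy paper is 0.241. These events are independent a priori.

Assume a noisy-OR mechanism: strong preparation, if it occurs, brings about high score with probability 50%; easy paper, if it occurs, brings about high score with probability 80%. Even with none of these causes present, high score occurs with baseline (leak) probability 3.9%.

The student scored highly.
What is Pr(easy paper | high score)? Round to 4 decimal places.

Pr(easy paper | high score) ≈ 0.8371

Under noisy-OR, P(high score | causes) = 1 − (1−0.039)·∏(1−qᵢ) over the active causes.
P(high score) = 0.039·0.977·0.759 + 0.8078·0.977·0.241 + 0.5195·0.023·0.759 + 0.9039·0.023·0.241 = 0.028920 + 0.190202 + 0.009069 + 0.005010 = 0.233201
Restricting to configurations with easy paper present: 0.190202 + 0.005010 = 0.195212.
So P(easy paper | high score) = 0.195212/0.233201 ≈ 0.8371.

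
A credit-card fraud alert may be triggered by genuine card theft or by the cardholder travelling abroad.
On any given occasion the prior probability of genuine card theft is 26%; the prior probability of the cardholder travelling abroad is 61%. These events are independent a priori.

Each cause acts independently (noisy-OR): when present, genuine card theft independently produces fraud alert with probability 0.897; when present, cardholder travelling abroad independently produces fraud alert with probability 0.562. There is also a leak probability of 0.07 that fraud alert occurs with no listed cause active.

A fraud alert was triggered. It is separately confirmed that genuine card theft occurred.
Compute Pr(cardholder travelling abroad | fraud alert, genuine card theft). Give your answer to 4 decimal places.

Pr(cardholder travelling abroad | fraud alert, genuine card theft) ≈ 0.6237

Under noisy-OR, P(fraud alert | causes) = 1 − (1−0.07)·∏(1−qᵢ) over the active causes.
Weight on cardholder travelling abroad=true, given the evidence: 0.958044·0.61 = 0.584407
Denominator P(fraud alert | genuine card theft): 0.90421·0.39 + 0.958044·0.61 = 0.937049
Posterior = 0.584407 / 0.937049 ≈ 0.6237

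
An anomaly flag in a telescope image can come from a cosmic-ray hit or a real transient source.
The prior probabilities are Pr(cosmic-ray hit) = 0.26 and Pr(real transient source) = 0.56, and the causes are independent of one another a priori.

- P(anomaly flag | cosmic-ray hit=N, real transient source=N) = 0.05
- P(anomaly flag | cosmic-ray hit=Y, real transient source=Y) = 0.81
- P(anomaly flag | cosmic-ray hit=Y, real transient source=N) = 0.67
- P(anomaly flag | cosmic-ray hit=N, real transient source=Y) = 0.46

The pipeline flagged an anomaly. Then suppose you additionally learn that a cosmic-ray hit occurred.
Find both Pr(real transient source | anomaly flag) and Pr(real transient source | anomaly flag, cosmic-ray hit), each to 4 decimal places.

P(anomaly flag) = 0.05·0.74·0.44 + 0.46·0.74·0.56 + 0.67·0.26·0.44 + 0.81·0.26·0.56 = 0.016280 + 0.190624 + 0.076648 + 0.117936 = 0.401488
Of this, 0.308560 comes from 0.190624 + 0.117936 (the real transient source=true cases).
Hence the posterior is 0.308560/0.401488 ≈ 0.7685.

Now also conditioning on cosmic-ray hit=true:
Sum P(anomaly flag|·) weighted by the priors over both values of real transient source:
  P(anomaly flag | cosmic-ray hit) = 0.67×0.44 + 0.81×0.56
        = 0.294800 + 0.453600 = 0.748400
Configurations with real transient source contribute 0.453600, so
  P(real transient source | anomaly flag, cosmic-ray hit) = 0.453600 / 0.748400 ≈ 0.6061

Pr(real transient source | anomaly flag) ≈ 0.7685; Pr(real transient source | anomaly flag, cosmic-ray hit) ≈ 0.6061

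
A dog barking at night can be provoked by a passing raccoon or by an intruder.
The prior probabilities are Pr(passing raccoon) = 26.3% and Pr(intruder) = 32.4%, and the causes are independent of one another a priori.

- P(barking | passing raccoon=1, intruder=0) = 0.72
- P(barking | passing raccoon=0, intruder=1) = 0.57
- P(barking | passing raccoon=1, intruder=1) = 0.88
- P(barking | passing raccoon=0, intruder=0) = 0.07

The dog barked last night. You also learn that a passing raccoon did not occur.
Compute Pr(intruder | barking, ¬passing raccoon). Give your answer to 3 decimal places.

Pr(intruder | barking, ¬passing raccoon) ≈ 0.796

Numerator (weight on configurations with intruder): 0.57·0.324 = 0.184680
The normalizing constant is 0.07·0.676 + 0.57·0.324 = 0.232000
P(intruder | barking, ¬passing raccoon) = 0.184680/0.232000 ≈ 0.796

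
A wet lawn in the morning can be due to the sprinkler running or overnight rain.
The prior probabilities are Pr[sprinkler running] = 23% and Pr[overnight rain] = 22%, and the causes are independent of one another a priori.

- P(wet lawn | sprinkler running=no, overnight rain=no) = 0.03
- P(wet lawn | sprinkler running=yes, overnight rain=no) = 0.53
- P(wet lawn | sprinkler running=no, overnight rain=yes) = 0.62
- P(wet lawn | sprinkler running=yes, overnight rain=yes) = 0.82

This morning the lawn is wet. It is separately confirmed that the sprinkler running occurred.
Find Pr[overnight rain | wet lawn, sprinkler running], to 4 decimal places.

Pr[overnight rain | wet lawn, sprinkler running] ≈ 0.3038

Enumerate both values of overnight rain and weight by the priors:
  P(wet lawn | sprinkler running) = 0.53×0.78 + 0.82×0.22
        = 0.413400 + 0.180400 = 0.593800
Configurations with overnight rain contribute 0.180400, so
  P(overnight rain | wet lawn, sprinkler running) = 0.180400 / 0.593800 ≈ 0.3038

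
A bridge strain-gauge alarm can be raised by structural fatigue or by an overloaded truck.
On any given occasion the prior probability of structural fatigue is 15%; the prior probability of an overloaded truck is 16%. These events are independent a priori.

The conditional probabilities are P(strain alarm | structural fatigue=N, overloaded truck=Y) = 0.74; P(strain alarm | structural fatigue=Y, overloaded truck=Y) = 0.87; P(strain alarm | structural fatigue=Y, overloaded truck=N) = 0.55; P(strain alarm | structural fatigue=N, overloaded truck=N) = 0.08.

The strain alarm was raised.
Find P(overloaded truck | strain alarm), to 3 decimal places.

P(overloaded truck | strain alarm) ≈ 0.490

Sum P(strain alarm|·) weighted by the priors over the 4 (structural fatigue, overloaded truck) configurations:
  P(strain alarm) = 0.08·0.85·0.84 + 0.74·0.85·0.16 + 0.55·0.15·0.84 + 0.87·0.15·0.16
        = 0.057120 + 0.100640 + 0.069300 + 0.020880 = 0.247940
The terms with overloaded truck present sum to 0.121520, so
  P(overloaded truck | strain alarm) = 0.121520 / 0.247940 ≈ 0.490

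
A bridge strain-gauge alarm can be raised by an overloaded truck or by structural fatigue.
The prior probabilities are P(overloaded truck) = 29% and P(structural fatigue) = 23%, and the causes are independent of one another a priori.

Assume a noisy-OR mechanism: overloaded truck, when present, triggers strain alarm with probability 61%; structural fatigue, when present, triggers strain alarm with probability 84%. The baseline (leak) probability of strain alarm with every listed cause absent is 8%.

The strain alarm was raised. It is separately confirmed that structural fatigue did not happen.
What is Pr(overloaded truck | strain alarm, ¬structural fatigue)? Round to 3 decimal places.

Under noisy-OR, P(strain alarm | causes) = 1 − (1−0.08)·∏(1−qᵢ) over the active causes.
Enumerate both values of overloaded truck and weight by the priors:
  P(strain alarm | ¬structural fatigue) = 0.08*0.71 + 0.6412*0.29
        = 0.056800 + 0.185948 = 0.242748
The terms with overloaded truck present sum to 0.185948, so
  P(overloaded truck | strain alarm, ¬structural fatigue) = 0.185948 / 0.242748 ≈ 0.766

Pr(overloaded truck | strain alarm, ¬structural fatigue) ≈ 0.766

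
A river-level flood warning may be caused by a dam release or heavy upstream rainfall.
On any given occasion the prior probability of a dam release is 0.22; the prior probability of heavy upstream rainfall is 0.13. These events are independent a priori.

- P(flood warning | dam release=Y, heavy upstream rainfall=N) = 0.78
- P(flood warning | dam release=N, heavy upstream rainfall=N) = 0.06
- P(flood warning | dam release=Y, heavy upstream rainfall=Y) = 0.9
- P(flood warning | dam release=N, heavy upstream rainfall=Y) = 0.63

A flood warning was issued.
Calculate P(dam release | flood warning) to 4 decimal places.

P(dam release | flood warning) ≈ 0.6259

Enumerate the 4 (dam release, heavy upstream rainfall) configurations and weight by the priors:
  P(flood warning) = 0.06·0.78·0.87 + 0.63·0.78·0.13 + 0.78·0.22·0.87 + 0.9·0.22·0.13
        = 0.040716 + 0.063882 + 0.149292 + 0.025740 = 0.279630
The terms with dam release present sum to 0.175032, so
  P(dam release | flood warning) = 0.175032 / 0.279630 ≈ 0.6259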